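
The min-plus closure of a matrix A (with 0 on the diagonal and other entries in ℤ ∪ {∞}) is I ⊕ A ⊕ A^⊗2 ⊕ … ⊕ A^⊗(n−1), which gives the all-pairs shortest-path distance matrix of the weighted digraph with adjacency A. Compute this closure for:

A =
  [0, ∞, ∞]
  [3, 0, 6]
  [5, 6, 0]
Closure =
  [0, ∞, ∞]
  [3, 0, 6]
  [5, 6, 0]

This is the Floyd-Warshall all-pairs shortest-path computation. For each intermediate vertex k = 0, 1, …, 2, update dist[i][j] ← min(dist[i][j], dist[i][k] + dist[k][j]). The final matrix gives, for each (i, j), the minimum total weight of any directed path from i to j (possibly empty when i = j).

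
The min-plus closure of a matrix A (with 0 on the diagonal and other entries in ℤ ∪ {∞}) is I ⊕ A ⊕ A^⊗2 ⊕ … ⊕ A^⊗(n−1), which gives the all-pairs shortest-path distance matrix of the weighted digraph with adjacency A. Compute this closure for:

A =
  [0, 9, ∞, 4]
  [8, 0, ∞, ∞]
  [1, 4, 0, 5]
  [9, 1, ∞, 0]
Closure =
  [0, 5, ∞, 4]
  [8, 0, ∞, 12]
  [1, 4, 0, 5]
  [9, 1, ∞, 0]

This is the Floyd-Warshall all-pairs shortest-path computation. For each intermediate vertex k = 0, 1, …, 3, update dist[i][j] ← min(dist[i][j], dist[i][k] + dist[k][j]). The final matrix gives, for each (i, j), the minimum total weight of any directed path from i to j (possibly empty when i = j).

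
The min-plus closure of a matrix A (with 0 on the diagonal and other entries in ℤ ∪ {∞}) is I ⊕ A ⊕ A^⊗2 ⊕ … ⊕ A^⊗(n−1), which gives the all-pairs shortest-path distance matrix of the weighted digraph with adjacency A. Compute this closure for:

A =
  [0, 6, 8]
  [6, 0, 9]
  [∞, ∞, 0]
Closure =
  [0, 6, 8]
  [6, 0, 9]
  [∞, ∞, 0]

This is the Floyd-Warshall all-pairs shortest-path computation. For each intermediate vertex k = 0, 1, …, 2, update dist[i][j] ← min(dist[i][j], dist[i][k] + dist[k][j]). The final matrix gives, for each (i, j), the minimum total weight of any directed path from i to j (possibly empty when i = j).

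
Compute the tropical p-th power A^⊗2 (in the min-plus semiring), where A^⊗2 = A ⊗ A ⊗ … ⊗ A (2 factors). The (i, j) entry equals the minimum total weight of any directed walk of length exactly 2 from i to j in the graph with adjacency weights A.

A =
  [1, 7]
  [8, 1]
A^⊗2 =
  [2, 8]
  [9, 2]

Each entry (A^⊗2)_ij equals the minimum over all length-2 walks i = v_0 → v_1 → … → v_2 = j of Σ_t A[v_t][v_{t+1}]. For example, for (i, j) = (0, 1) we minimise over 2 possible intermediate vertex sequences; the minimum is 8, attained along the walk 0 → 0 → 1.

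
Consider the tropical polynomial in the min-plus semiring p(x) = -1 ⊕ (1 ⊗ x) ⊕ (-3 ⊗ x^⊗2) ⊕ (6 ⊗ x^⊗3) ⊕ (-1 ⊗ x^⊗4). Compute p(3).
p(3) = -1

A tropical monomial a ⊗ x^⊗i evaluates to a + i · x. Evaluating each term at x = 3:
  Term 0 contributes -1 + 0 · 3 = -1
  Term 1 contributes 1 + 1 · 3 = 4
  Term 2 contributes -3 + 2 · 3 = 3
  Term 3 contributes 6 + 3 · 3 = 15
  Term 4 contributes -1 + 4 · 3 = 11
p(3) = ⊕ of these = min[-1, 4, 3, 15, 11] = -1.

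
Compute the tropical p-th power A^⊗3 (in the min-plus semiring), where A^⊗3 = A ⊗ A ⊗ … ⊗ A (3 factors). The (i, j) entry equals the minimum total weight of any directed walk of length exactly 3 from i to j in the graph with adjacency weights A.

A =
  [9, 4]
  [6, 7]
A^⊗3 =
  [17, 14]
  [16, 17]

Each entry (A^⊗3)_ij equals the minimum over all length-3 walks i = v_0 → v_1 → … → v_3 = j of Σ_t A[v_t][v_{t+1}]. For example, for (i, j) = (0, 1) we minimise over 4 possible intermediate vertex sequences; the minimum is 14, attained along the walk 0 → 1 → 0 → 1.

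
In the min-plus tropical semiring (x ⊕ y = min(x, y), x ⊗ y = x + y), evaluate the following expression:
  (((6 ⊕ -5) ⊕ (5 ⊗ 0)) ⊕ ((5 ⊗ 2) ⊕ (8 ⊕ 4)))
(((6 ⊕ -5) ⊕ (5 ⊗ 0)) ⊕ ((5 ⊗ 2) ⊕ (8 ⊕ 4))) = -5

Expand innermost to outermost. Recall ⊕ takes the minimum of its arguments and ⊗ takes their sum. Working out the expression (((6 ⊕ -5) ⊕ (5 ⊗ 0)) ⊕ ((5 ⊗ 2) ⊕ (8 ⊕ 4))) gives -5.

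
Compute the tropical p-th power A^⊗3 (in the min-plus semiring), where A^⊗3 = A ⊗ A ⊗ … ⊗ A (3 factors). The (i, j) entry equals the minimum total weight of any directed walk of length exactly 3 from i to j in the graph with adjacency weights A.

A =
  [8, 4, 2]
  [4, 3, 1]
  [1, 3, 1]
A^⊗3 =
  [4, 6, 4]
  [3, 5, 3]
  [3, 5, 3]

Each entry (A^⊗3)_ij equals the minimum over all length-3 walks i = v_0 → v_1 → … → v_3 = j of Σ_t A[v_t][v_{t+1}]. For example, for (i, j) = (0, 2) we minimise over 9 possible intermediate vertex sequences; the minimum is 4, attained along the walk 0 → 2 → 2 → 2.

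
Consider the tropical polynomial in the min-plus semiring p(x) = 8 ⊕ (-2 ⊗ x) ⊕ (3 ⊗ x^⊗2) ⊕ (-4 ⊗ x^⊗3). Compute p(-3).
p(-3) = -13

A tropical monomial a ⊗ x^⊗i evaluates to a + i · x. Evaluating each term at x = -3:
  Term 0 contributes 8 + 0 · -3 = 8
  Term 1 contributes -2 + 1 · -3 = -5
  Term 2 contributes 3 + 2 · -3 = -3
  Term 3 contributes -4 + 3 · -3 = -13
p(-3) = ⊕ of these = min[8, -5, -3, -13] = -13.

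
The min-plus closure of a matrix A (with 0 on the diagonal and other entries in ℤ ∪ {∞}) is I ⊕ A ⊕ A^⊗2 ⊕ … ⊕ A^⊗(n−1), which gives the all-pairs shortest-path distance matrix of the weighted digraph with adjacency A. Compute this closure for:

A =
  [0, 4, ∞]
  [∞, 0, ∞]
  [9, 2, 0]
Closure =
  [0, 4, ∞]
  [∞, 0, ∞]
  [9, 2, 0]

This is the Floyd-Warshall all-pairs shortest-path computation. For each intermediate vertex k = 0, 1, …, 2, update dist[i][j] ← min(dist[i][j], dist[i][k] + dist[k][j]). The final matrix gives, for each (i, j), the minimum total weight of any directed path from i to j (possibly empty when i = j).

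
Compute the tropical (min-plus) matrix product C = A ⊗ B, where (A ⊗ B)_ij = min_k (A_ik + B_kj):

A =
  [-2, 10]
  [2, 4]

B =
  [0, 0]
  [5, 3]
A ⊗ B =
  [-2, -2]
  [2, 2]

Apply the min-plus product entry-by-entry:
  C[0][0] = min over k of (A[0][0] + B[0][0] = -2 + 0 = -2, A[0][1] + B[1][0] = 10 + 5 = 15) = -2 (attained at k = 0)
  C[0][1] = min over k of (A[0][0] + B[0][1] = -2 + 0 = -2, A[0][1] + B[1][1] = 10 + 3 = 13) = -2 (attained at k = 0)
  C[1][0] = min over k of (A[1][0] + B[0][0] = 2 + 0 = 2, A[1][1] + B[1][0] = 4 + 5 = 9) = 2 (attained at k = 0)
  C[1][1] = min over k of (A[1][0] + B[0][1] = 2 + 0 = 2, A[1][1] + B[1][1] = 4 + 3 = 7) = 2 (attained at k = 0)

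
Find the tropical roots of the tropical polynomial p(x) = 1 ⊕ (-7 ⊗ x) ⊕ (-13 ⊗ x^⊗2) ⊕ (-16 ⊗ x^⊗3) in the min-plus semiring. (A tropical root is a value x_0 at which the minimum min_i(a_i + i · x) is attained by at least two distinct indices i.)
Roots: {3, 6, 8}

Each tropical root is a break point of the lower envelope of the lines y = a_i + i · x (there are 4 lines, with slopes 0, 1, ..., 3). Only the lines that attain the minimum somewhere contribute to roots; other lines are dominated. Here the surviving (envelope) indices are i = 3, i = 2, i = 1, i = 0.
Intersections between consecutive envelope lines give the roots: for adjacent envelope indices i < j the intersection is x = (a_i − a_j) / (j − i). Reading off the sorted break points: {3, 6, 8}.
Verification: at each break x_0, at least two indices attain the minimum of min_i(a_i + i · x_0).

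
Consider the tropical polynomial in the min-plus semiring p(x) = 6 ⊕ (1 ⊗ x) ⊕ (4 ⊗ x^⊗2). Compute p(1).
p(1) = 2

A tropical monomial a ⊗ x^⊗i evaluates to a + i · x. Evaluating each term at x = 1:
  Term 0 contributes 6 + 0 · 1 = 6
  Term 1 contributes 1 + 1 · 1 = 2
  Term 2 contributes 4 + 2 · 1 = 6
p(1) = ⊕ of these = min[6, 2, 6] = 2.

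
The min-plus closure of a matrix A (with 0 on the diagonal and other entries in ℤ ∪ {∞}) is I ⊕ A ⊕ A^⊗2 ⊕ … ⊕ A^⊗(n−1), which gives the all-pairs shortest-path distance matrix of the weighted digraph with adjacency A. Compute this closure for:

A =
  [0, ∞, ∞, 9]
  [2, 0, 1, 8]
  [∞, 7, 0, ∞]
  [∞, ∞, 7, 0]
Closure =
  [0, 23, 16, 9]
  [2, 0, 1, 8]
  [9, 7, 0, 15]
  [16, 14, 7, 0]

This is the Floyd-Warshall all-pairs shortest-path computation. For each intermediate vertex k = 0, 1, …, 3, update dist[i][j] ← min(dist[i][j], dist[i][k] + dist[k][j]). The final matrix gives, for each (i, j), the minimum total weight of any directed path from i to j (possibly empty when i = j).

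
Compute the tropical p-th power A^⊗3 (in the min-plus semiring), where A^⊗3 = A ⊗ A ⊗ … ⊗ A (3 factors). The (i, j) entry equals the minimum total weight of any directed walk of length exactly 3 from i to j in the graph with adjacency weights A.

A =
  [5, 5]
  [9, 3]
A^⊗3 =
  [15, 11]
  [15, 9]

Each entry (A^⊗3)_ij equals the minimum over all length-3 walks i = v_0 → v_1 → … → v_3 = j of Σ_t A[v_t][v_{t+1}]. For example, for (i, j) = (0, 1) we minimise over 4 possible intermediate vertex sequences; the minimum is 11, attained along the walk 0 → 1 → 1 → 1.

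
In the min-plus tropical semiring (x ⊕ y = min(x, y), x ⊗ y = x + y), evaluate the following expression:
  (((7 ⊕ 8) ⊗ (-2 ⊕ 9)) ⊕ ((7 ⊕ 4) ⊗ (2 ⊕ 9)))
(((7 ⊕ 8) ⊗ (-2 ⊕ 9)) ⊕ ((7 ⊕ 4) ⊗ (2 ⊕ 9))) = 5

Expand innermost to outermost. Recall ⊕ takes the minimum of its arguments and ⊗ takes their sum. Working out the expression (((7 ⊕ 8) ⊗ (-2 ⊕ 9)) ⊕ ((7 ⊕ 4) ⊗ (2 ⊕ 9))) gives 5.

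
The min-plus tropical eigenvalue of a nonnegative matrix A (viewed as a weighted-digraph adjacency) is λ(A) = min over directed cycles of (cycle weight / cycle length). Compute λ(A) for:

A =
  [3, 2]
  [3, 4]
λ(A) = 5/2

Enumerate directed cycles and compute their means (weight / length). Sample:
  cycle 0 → 0: weight = 3, length = 1, mean = 3/1 ≈ 3.000
  cycle 1 → 1: weight = 4, length = 1, mean = 4/1 ≈ 4.000
  cycle 0 → 1 → 0: weight = 5, length = 2, mean = 5/2 ≈ 2.500
  cycle 1 → 0 → 1: weight = 5, length = 2, mean = 5/2 ≈ 2.500
Minimum mean = 2.500, attained e.g. along the cycle 0 → 1 → 0 with weight 5 and length 2. So λ(A) = 5/2 = 5/2.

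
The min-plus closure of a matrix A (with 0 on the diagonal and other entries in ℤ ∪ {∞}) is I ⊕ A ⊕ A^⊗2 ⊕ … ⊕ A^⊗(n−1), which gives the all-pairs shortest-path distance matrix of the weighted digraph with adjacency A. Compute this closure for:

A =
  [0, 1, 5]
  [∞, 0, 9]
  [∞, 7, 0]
Closure =
  [0, 1, 5]
  [∞, 0, 9]
  [∞, 7, 0]

This is the Floyd-Warshall all-pairs shortest-path computation. For each intermediate vertex k = 0, 1, …, 2, update dist[i][j] ← min(dist[i][j], dist[i][k] + dist[k][j]). The final matrix gives, for each (i, j), the minimum total weight of any directed path from i to j (possibly empty when i = j).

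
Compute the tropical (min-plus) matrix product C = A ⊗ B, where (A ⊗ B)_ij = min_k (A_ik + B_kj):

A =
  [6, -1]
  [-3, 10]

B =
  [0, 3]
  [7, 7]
A ⊗ B =
  [6, 6]
  [-3, 0]

Apply the min-plus product entry-by-entry:
  C[0][0] = min over k of (A[0][0] + B[0][0] = 6 + 0 = 6, A[0][1] + B[1][0] = -1 + 7 = 6) = 6 (attained at k = 0)
  C[0][1] = min over k of (A[0][0] + B[0][1] = 6 + 3 = 9, A[0][1] + B[1][1] = -1 + 7 = 6) = 6 (attained at k = 1)
  C[1][0] = min over k of (A[1][0] + B[0][0] = -3 + 0 = -3, A[1][1] + B[1][0] = 10 + 7 = 17) = -3 (attained at k = 0)
  C[1][1] = min over k of (A[1][0] + B[0][1] = -3 + 3 = 0, A[1][1] + B[1][1] = 10 + 7 = 17) = 0 (attained at k = 0)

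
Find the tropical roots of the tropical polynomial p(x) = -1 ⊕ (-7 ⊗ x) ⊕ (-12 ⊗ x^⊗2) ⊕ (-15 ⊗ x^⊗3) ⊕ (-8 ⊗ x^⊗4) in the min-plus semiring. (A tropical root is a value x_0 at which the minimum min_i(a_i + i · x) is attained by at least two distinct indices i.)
Roots: {-7, 3, 5, 6}

Each tropical root is a break point of the lower envelope of the lines y = a_i + i · x (there are 5 lines, with slopes 0, 1, ..., 4). Only the lines that attain the minimum somewhere contribute to roots; other lines are dominated. Here the surviving (envelope) indices are i = 4, i = 3, i = 2, i = 1, i = 0.
Intersections between consecutive envelope lines give the roots: for adjacent envelope indices i < j the intersection is x = (a_i − a_j) / (j − i). Reading off the sorted break points: {-7, 3, 5, 6}.
Verification: at each break x_0, at least two indices attain the minimum of min_i(a_i + i · x_0).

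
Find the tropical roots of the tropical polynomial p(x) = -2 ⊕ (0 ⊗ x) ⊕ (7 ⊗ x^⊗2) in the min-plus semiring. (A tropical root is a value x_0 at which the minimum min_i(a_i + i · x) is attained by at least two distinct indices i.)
Roots: {-7, -2}

Each tropical root is a break point of the lower envelope of the lines y = a_i + i · x (there are 3 lines, with slopes 0, 1, ..., 2). Only the lines that attain the minimum somewhere contribute to roots; other lines are dominated. Here the surviving (envelope) indices are i = 2, i = 1, i = 0.
Intersections between consecutive envelope lines give the roots: for adjacent envelope indices i < j the intersection is x = (a_i − a_j) / (j − i). Reading off the sorted break points: {-7, -2}.
Verification: at each break x_0, at least two indices attain the minimum of min_i(a_i + i · x_0).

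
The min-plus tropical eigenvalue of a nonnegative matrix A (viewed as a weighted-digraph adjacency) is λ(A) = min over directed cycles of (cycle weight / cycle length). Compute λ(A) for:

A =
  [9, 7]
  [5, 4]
λ(A) = 4

Enumerate directed cycles and compute their means (weight / length). Sample:
  cycle 0 → 0: weight = 9, length = 1, mean = 9/1 ≈ 9.000
  cycle 1 → 1: weight = 4, length = 1, mean = 4/1 ≈ 4.000
  cycle 0 → 1 → 0: weight = 12, length = 2, mean = 12/2 ≈ 6.000
  cycle 1 → 0 → 1: weight = 12, length = 2, mean = 12/2 ≈ 6.000
Minimum mean = 4.000, attained e.g. along the cycle 1 → 1 with weight 4 and length 1. So λ(A) = 4/1 = 4.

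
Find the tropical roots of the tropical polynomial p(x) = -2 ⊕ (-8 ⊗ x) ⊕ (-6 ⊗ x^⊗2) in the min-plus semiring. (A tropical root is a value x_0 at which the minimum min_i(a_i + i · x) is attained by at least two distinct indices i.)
Roots: {-2, 6}

Each tropical root is a break point of the lower envelope of the lines y = a_i + i · x (there are 3 lines, with slopes 0, 1, ..., 2). Only the lines that attain the minimum somewhere contribute to roots; other lines are dominated. Here the surviving (envelope) indices are i = 2, i = 1, i = 0.
Intersections between consecutive envelope lines give the roots: for adjacent envelope indices i < j the intersection is x = (a_i − a_j) / (j − i). Reading off the sorted break points: {-2, 6}.
Verification: at each break x_0, at least two indices attain the minimum of min_i(a_i + i · x_0).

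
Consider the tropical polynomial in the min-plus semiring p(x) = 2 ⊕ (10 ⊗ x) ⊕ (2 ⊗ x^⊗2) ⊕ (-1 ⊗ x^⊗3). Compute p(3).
p(3) = 2

A tropical monomial a ⊗ x^⊗i evaluates to a + i · x. Evaluating each term at x = 3:
  Term 0 contributes 2 + 0 · 3 = 2
  Term 1 contributes 10 + 1 · 3 = 13
  Term 2 contributes 2 + 2 · 3 = 8
  Term 3 contributes -1 + 3 · 3 = 8
p(3) = ⊕ of these = min[2, 13, 8, 8] = 2.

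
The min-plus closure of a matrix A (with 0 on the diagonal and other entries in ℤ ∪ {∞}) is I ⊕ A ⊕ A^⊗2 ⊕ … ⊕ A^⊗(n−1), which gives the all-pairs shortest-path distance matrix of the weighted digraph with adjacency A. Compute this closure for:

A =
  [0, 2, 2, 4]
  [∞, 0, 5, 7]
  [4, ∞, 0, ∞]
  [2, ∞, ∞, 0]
Closure =
  [0, 2, 2, 4]
  [9, 0, 5, 7]
  [4, 6, 0, 8]
  [2, 4, 4, 0]

This is the Floyd-Warshall all-pairs shortest-path computation. For each intermediate vertex k = 0, 1, …, 3, update dist[i][j] ← min(dist[i][j], dist[i][k] + dist[k][j]). The final matrix gives, for each (i, j), the minimum total weight of any directed path from i to j (possibly empty when i = j).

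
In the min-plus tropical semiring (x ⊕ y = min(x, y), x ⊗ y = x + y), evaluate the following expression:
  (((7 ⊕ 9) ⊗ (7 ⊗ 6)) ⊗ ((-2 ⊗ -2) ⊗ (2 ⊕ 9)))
(((7 ⊕ 9) ⊗ (7 ⊗ 6)) ⊗ ((-2 ⊗ -2) ⊗ (2 ⊕ 9))) = 18

Expand innermost to outermost. Recall ⊕ takes the minimum of its arguments and ⊗ takes their sum. Working out the expression (((7 ⊕ 9) ⊗ (7 ⊗ 6)) ⊗ ((-2 ⊗ -2) ⊗ (2 ⊕ 9))) gives 18.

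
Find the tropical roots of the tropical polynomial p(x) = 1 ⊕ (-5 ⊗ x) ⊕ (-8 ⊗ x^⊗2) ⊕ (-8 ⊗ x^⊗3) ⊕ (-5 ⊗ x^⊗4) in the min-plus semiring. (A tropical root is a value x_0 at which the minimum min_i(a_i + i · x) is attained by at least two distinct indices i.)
Roots: {-3, 0, 3, 6}

Each tropical root is a break point of the lower envelope of the lines y = a_i + i · x (there are 5 lines, with slopes 0, 1, ..., 4). Only the lines that attain the minimum somewhere contribute to roots; other lines are dominated. Here the surviving (envelope) indices are i = 4, i = 3, i = 2, i = 1, i = 0.
Intersections between consecutive envelope lines give the roots: for adjacent envelope indices i < j the intersection is x = (a_i − a_j) / (j − i). Reading off the sorted break points: {-3, 0, 3, 6}.
Verification: at each break x_0, at least two indices attain the minimum of min_i(a_i + i · x_0).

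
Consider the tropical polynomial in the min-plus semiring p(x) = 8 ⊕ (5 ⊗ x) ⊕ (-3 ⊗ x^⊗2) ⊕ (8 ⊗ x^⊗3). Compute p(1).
p(1) = -1

A tropical monomial a ⊗ x^⊗i evaluates to a + i · x. Evaluating each term at x = 1:
  Term 0 contributes 8 + 0 · 1 = 8
  Term 1 contributes 5 + 1 · 1 = 6
  Term 2 contributes -3 + 2 · 1 = -1
  Term 3 contributes 8 + 3 · 1 = 11
p(1) = ⊕ of these = min[8, 6, -1, 11] = -1.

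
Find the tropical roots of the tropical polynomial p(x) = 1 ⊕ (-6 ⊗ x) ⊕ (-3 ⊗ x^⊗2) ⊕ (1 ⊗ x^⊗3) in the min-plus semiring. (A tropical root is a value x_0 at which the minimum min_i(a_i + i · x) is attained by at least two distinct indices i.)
Roots: {-4, -3, 7}

Each tropical root is a break point of the lower envelope of the lines y = a_i + i · x (there are 4 lines, with slopes 0, 1, ..., 3). Only the lines that attain the minimum somewhere contribute to roots; other lines are dominated. Here the surviving (envelope) indices are i = 3, i = 2, i = 1, i = 0.
Intersections between consecutive envelope lines give the roots: for adjacent envelope indices i < j the intersection is x = (a_i − a_j) / (j − i). Reading off the sorted break points: {-4, -3, 7}.
Verification: at each break x_0, at least two indices attain the minimum of min_i(a_i + i · x_0).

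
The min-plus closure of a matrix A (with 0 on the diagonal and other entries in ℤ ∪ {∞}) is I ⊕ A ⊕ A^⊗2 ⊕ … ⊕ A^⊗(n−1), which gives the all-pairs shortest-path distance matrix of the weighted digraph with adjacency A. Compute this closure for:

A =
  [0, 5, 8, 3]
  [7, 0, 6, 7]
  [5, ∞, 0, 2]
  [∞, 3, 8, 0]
Closure =
  [0, 5, 8, 3]
  [7, 0, 6, 7]
  [5, 5, 0, 2]
  [10, 3, 8, 0]

This is the Floyd-Warshall all-pairs shortest-path computation. For each intermediate vertex k = 0, 1, …, 3, update dist[i][j] ← min(dist[i][j], dist[i][k] + dist[k][j]). The final matrix gives, for each (i, j), the minimum total weight of any directed path from i to j (possibly empty when i = j).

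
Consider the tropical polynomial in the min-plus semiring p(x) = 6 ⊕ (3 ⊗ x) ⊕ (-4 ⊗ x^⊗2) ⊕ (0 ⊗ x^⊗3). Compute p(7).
p(7) = 6

A tropical monomial a ⊗ x^⊗i evaluates to a + i · x. Evaluating each term at x = 7:
  Term 0 contributes 6 + 0 · 7 = 6
  Term 1 contributes 3 + 1 · 7 = 10
  Term 2 contributes -4 + 2 · 7 = 10
  Term 3 contributes 0 + 3 · 7 = 21
p(7) = ⊕ of these = min[6, 10, 10, 21] = 6.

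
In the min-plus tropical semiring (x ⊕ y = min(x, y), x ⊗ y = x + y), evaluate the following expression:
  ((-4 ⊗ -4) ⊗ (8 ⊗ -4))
((-4 ⊗ -4) ⊗ (8 ⊗ -4)) = -4

Expand innermost to outermost. Recall ⊕ takes the minimum of its arguments and ⊗ takes their sum. Working out the expression ((-4 ⊗ -4) ⊗ (8 ⊗ -4)) gives -4.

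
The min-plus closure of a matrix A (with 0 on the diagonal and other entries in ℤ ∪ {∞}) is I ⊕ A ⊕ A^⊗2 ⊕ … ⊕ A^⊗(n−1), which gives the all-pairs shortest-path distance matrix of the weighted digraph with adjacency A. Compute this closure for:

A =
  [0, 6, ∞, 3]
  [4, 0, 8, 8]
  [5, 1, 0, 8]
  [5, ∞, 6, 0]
Closure =
  [0, 6, 9, 3]
  [4, 0, 8, 7]
  [5, 1, 0, 8]
  [5, 7, 6, 0]

This is the Floyd-Warshall all-pairs shortest-path computation. For each intermediate vertex k = 0, 1, …, 3, update dist[i][j] ← min(dist[i][j], dist[i][k] + dist[k][j]). The final matrix gives, for each (i, j), the minimum total weight of any directed path from i to j (possibly empty when i = j).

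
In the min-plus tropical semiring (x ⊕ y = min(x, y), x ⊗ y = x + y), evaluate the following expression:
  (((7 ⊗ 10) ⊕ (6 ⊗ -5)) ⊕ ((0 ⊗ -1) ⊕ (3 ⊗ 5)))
(((7 ⊗ 10) ⊕ (6 ⊗ -5)) ⊕ ((0 ⊗ -1) ⊕ (3 ⊗ 5))) = -1

Expand innermost to outermost. Recall ⊕ takes the minimum of its arguments and ⊗ takes their sum. Working out the expression (((7 ⊗ 10) ⊕ (6 ⊗ -5)) ⊕ ((0 ⊗ -1) ⊕ (3 ⊗ 5))) gives -1.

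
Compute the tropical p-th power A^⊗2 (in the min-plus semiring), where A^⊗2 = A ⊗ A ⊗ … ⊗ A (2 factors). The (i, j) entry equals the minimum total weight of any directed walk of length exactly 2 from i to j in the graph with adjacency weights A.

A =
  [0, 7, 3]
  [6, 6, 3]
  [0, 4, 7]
A^⊗2 =
  [0, 7, 3]
  [3, 7, 9]
  [0, 7, 3]

Each entry (A^⊗2)_ij equals the minimum over all length-2 walks i = v_0 → v_1 → … → v_2 = j of Σ_t A[v_t][v_{t+1}]. For example, for (i, j) = (0, 2) we minimise over 3 possible intermediate vertex sequences; the minimum is 3, attained along the walk 0 → 0 → 2.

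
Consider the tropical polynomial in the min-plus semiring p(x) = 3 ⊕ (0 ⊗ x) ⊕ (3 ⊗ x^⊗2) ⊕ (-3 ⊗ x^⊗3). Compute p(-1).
p(-1) = -6

A tropical monomial a ⊗ x^⊗i evaluates to a + i · x. Evaluating each term at x = -1:
  Term 0 contributes 3 + 0 · -1 = 3
  Term 1 contributes 0 + 1 · -1 = -1
  Term 2 contributes 3 + 2 · -1 = 1
  Term 3 contributes -3 + 3 · -1 = -6
p(-1) = ⊕ of these = min[3, -1, 1, -6] = -6.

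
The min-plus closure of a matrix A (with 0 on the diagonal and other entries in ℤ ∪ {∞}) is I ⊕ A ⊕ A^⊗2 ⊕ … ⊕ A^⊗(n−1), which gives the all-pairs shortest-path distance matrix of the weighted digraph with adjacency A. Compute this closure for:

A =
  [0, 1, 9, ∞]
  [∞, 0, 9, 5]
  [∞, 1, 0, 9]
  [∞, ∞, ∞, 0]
Closure =
  [0, 1, 9, 6]
  [∞, 0, 9, 5]
  [∞, 1, 0, 6]
  [∞, ∞, ∞, 0]

This is the Floyd-Warshall all-pairs shortest-path computation. For each intermediate vertex k = 0, 1, …, 3, update dist[i][j] ← min(dist[i][j], dist[i][k] + dist[k][j]). The final matrix gives, for each (i, j), the minimum total weight of any directed path from i to j (possibly empty when i = j).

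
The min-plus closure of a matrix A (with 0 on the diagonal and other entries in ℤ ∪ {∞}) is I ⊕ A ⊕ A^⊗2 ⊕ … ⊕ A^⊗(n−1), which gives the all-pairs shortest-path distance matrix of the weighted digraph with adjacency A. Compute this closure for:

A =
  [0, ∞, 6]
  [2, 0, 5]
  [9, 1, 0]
Closure =
  [0, 7, 6]
  [2, 0, 5]
  [3, 1, 0]

This is the Floyd-Warshall all-pairs shortest-path computation. For each intermediate vertex k = 0, 1, …, 2, update dist[i][j] ← min(dist[i][j], dist[i][k] + dist[k][j]). The final matrix gives, for each (i, j), the minimum total weight of any directed path from i to j (possibly empty when i = j).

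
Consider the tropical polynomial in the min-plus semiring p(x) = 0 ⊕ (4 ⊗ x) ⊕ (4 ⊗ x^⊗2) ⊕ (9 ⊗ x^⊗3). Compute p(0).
p(0) = 0

A tropical monomial a ⊗ x^⊗i evaluates to a + i · x. Evaluating each term at x = 0:
  Term 0 contributes 0 + 0 · 0 = 0
  Term 1 contributes 4 + 1 · 0 = 4
  Term 2 contributes 4 + 2 · 0 = 4
  Term 3 contributes 9 + 3 · 0 = 9
p(0) = ⊕ of these = min[0, 4, 4, 9] = 0.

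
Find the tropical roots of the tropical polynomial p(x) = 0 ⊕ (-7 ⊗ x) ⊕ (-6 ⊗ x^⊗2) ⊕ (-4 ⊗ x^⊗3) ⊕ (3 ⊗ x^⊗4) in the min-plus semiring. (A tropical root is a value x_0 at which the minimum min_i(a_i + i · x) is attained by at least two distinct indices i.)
Roots: {-7, -2, -1, 7}

Each tropical root is a break point of the lower envelope of the lines y = a_i + i · x (there are 5 lines, with slopes 0, 1, ..., 4). Only the lines that attain the minimum somewhere contribute to roots; other lines are dominated. Here the surviving (envelope) indices are i = 4, i = 3, i = 2, i = 1, i = 0.
Intersections between consecutive envelope lines give the roots: for adjacent envelope indices i < j the intersection is x = (a_i − a_j) / (j − i). Reading off the sorted break points: {-7, -2, -1, 7}.
Verification: at each break x_0, at least two indices attain the minimum of min_i(a_i + i · x_0).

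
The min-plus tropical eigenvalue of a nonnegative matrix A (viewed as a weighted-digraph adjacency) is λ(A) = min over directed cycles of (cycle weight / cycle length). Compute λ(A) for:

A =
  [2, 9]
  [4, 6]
λ(A) = 2

Enumerate directed cycles and compute their means (weight / length). Sample:
  cycle 0 → 0: weight = 2, length = 1, mean = 2/1 ≈ 2.000
  cycle 1 → 1: weight = 6, length = 1, mean = 6/1 ≈ 6.000
  cycle 0 → 1 → 0: weight = 13, length = 2, mean = 13/2 ≈ 6.500
  cycle 1 → 0 → 1: weight = 13, length = 2, mean = 13/2 ≈ 6.500
Minimum mean = 2.000, attained e.g. along the cycle 0 → 0 with weight 2 and length 1. So λ(A) = 2/1 = 2.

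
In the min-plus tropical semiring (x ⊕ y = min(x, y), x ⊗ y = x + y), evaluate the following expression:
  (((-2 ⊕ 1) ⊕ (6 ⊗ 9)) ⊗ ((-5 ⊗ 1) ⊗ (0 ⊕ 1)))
(((-2 ⊕ 1) ⊕ (6 ⊗ 9)) ⊗ ((-5 ⊗ 1) ⊗ (0 ⊕ 1))) = -6

Expand innermost to outermost. Recall ⊕ takes the minimum of its arguments and ⊗ takes their sum. Working out the expression (((-2 ⊕ 1) ⊕ (6 ⊗ 9)) ⊗ ((-5 ⊗ 1) ⊗ (0 ⊕ 1))) gives -6.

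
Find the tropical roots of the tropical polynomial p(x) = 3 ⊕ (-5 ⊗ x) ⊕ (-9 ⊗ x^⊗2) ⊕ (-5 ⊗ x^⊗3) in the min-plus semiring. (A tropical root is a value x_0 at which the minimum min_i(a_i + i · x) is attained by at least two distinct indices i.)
Roots: {-4, 4, 8}

Each tropical root is a break point of the lower envelope of the lines y = a_i + i · x (there are 4 lines, with slopes 0, 1, ..., 3). Only the lines that attain the minimum somewhere contribute to roots; other lines are dominated. Here the surviving (envelope) indices are i = 3, i = 2, i = 1, i = 0.
Intersections between consecutive envelope lines give the roots: for adjacent envelope indices i < j the intersection is x = (a_i − a_j) / (j − i). Reading off the sorted break points: {-4, 4, 8}.
Verification: at each break x_0, at least two indices attain the minimum of min_i(a_i + i · x_0).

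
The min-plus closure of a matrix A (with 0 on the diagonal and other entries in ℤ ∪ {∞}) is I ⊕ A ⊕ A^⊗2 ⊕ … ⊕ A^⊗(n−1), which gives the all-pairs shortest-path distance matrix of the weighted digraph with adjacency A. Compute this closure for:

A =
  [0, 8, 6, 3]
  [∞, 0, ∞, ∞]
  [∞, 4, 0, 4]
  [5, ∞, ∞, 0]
Closure =
  [0, 8, 6, 3]
  [∞, 0, ∞, ∞]
  [9, 4, 0, 4]
  [5, 13, 11, 0]

This is the Floyd-Warshall all-pairs shortest-path computation. For each intermediate vertex k = 0, 1, …, 3, update dist[i][j] ← min(dist[i][j], dist[i][k] + dist[k][j]). The final matrix gives, for each (i, j), the minimum total weight of any directed path from i to j (possibly empty when i = j).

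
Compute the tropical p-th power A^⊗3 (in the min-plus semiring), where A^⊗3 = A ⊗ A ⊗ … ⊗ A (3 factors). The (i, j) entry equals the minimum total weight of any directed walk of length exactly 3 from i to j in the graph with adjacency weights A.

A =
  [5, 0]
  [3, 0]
A^⊗3 =
  [3, 0]
  [3, 0]

Each entry (A^⊗3)_ij equals the minimum over all length-3 walks i = v_0 → v_1 → … → v_3 = j of Σ_t A[v_t][v_{t+1}]. For example, for (i, j) = (0, 1) we minimise over 4 possible intermediate vertex sequences; the minimum is 0, attained along the walk 0 → 1 → 1 → 1.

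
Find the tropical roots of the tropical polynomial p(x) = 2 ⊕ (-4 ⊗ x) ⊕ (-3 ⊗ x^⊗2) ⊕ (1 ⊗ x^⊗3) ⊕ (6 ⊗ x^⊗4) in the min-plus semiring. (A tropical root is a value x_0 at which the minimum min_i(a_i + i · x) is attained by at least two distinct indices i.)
Roots: {-5, -4, -1, 6}

Each tropical root is a break point of the lower envelope of the lines y = a_i + i · x (there are 5 lines, with slopes 0, 1, ..., 4). Only the lines that attain the minimum somewhere contribute to roots; other lines are dominated. Here the surviving (envelope) indices are i = 4, i = 3, i = 2, i = 1, i = 0.
Intersections between consecutive envelope lines give the roots: for adjacent envelope indices i < j the intersection is x = (a_i − a_j) / (j − i). Reading off the sorted break points: {-5, -4, -1, 6}.
Verification: at each break x_0, at least two indices attain the minimum of min_i(a_i + i · x_0).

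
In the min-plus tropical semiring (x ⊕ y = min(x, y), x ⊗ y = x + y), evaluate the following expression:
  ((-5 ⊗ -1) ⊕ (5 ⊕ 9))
((-5 ⊗ -1) ⊕ (5 ⊕ 9)) = -6

Expand innermost to outermost. Recall ⊕ takes the minimum of its arguments and ⊗ takes their sum. Working out the expression ((-5 ⊗ -1) ⊕ (5 ⊕ 9)) gives -6.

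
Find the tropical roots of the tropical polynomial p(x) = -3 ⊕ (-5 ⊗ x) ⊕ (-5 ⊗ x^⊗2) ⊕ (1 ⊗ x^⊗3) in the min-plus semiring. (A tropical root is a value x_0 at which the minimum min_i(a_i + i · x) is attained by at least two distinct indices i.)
Roots: {-6, 0, 2}

Each tropical root is a break point of the lower envelope of the lines y = a_i + i · x (there are 4 lines, with slopes 0, 1, ..., 3). Only the lines that attain the minimum somewhere contribute to roots; other lines are dominated. Here the surviving (envelope) indices are i = 3, i = 2, i = 1, i = 0.
Intersections between consecutive envelope lines give the roots: for adjacent envelope indices i < j the intersection is x = (a_i − a_j) / (j − i). Reading off the sorted break points: {-6, 0, 2}.
Verification: at each break x_0, at least two indices attain the minimum of min_i(a_i + i · x_0).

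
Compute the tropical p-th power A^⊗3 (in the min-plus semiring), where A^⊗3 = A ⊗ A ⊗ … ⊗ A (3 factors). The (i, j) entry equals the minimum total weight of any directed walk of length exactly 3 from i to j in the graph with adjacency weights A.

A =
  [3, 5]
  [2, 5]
A^⊗3 =
  [9, 11]
  [8, 10]

Each entry (A^⊗3)_ij equals the minimum over all length-3 walks i = v_0 → v_1 → … → v_3 = j of Σ_t A[v_t][v_{t+1}]. For example, for (i, j) = (0, 1) we minimise over 4 possible intermediate vertex sequences; the minimum is 11, attained along the walk 0 → 0 → 0 → 1.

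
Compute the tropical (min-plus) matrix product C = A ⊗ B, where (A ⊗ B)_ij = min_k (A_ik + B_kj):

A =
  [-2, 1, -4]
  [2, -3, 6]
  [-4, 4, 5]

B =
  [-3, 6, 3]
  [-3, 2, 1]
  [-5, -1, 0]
A ⊗ B =
  [-9, -5, -4]
  [-6, -1, -2]
  [-7, 2, -1]

Apply the min-plus product entry-by-entry:
  C[0][0] = min over k of (A[0][0] + B[0][0] = -2 + -3 = -5, A[0][1] + B[1][0] = 1 + -3 = -2, A[0][2] + B[2][0] = -4 + -5 = -9) = -9 (attained at k = 2)
  C[0][1] = min over k of (A[0][0] + B[0][1] = -2 + 6 = 4, A[0][1] + B[1][1] = 1 + 2 = 3, A[0][2] + B[2][1] = -4 + -1 = -5) = -5 (attained at k = 2)
  C[0][2] = min over k of (A[0][0] + B[0][2] = -2 + 3 = 1, A[0][1] + B[1][2] = 1 + 1 = 2, A[0][2] + B[2][2] = -4 + 0 = -4) = -4 (attained at k = 2)
  C[1][0] = min over k of (A[1][0] + B[0][0] = 2 + -3 = -1, A[1][1] + B[1][0] = -3 + -3 = -6, A[1][2] + B[2][0] = 6 + -5 = 1) = -6 (attained at k = 1)
  C[1][1] = min over k of (A[1][0] + B[0][1] = 2 + 6 = 8, A[1][1] + B[1][1] = -3 + 2 = -1, A[1][2] + B[2][1] = 6 + -1 = 5) = -1 (attained at k = 1)
  C[1][2] = min over k of (A[1][0] + B[0][2] = 2 + 3 = 5, A[1][1] + B[1][2] = -3 + 1 = -2, A[1][2] + B[2][2] = 6 + 0 = 6) = -2 (attained at k = 1)
  C[2][0] = min over k of (A[2][0] + B[0][0] = -4 + -3 = -7, A[2][1] + B[1][0] = 4 + -3 = 1, A[2][2] + B[2][0] = 5 + -5 = 0) = -7 (attained at k = 0)
  C[2][1] = min over k of (A[2][0] + B[0][1] = -4 + 6 = 2, A[2][1] + B[1][1] = 4 + 2 = 6, A[2][2] + B[2][1] = 5 + -1 = 4) = 2 (attained at k = 0)
  C[2][2] = min over k of (A[2][0] + B[0][2] = -4 + 3 = -1, A[2][1] + B[1][2] = 4 + 1 = 5, A[2][2] + B[2][2] = 5 + 0 = 5) = -1 (attained at k = 0)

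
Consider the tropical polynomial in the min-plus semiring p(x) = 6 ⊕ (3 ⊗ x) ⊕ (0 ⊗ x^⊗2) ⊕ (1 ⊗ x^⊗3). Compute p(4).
p(4) = 6

A tropical monomial a ⊗ x^⊗i evaluates to a + i · x. Evaluating each term at x = 4:
  Term 0 contributes 6 + 0 · 4 = 6
  Term 1 contributes 3 + 1 · 4 = 7
  Term 2 contributes 0 + 2 · 4 = 8
  Term 3 contributes 1 + 3 · 4 = 13
p(4) = ⊕ of these = min[6, 7, 8, 13] = 6.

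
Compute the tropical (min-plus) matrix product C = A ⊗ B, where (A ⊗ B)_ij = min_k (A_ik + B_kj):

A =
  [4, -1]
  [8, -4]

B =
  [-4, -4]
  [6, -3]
A ⊗ B =
  [0, -4]
  [2, -7]

Apply the min-plus product entry-by-entry:
  C[0][0] = min over k of (A[0][0] + B[0][0] = 4 + -4 = 0, A[0][1] + B[1][0] = -1 + 6 = 5) = 0 (attained at k = 0)
  C[0][1] = min over k of (A[0][0] + B[0][1] = 4 + -4 = 0, A[0][1] + B[1][1] = -1 + -3 = -4) = -4 (attained at k = 1)
  C[1][0] = min over k of (A[1][0] + B[0][0] = 8 + -4 = 4, A[1][1] + B[1][0] = -4 + 6 = 2) = 2 (attained at k = 1)
  C[1][1] = min over k of (A[1][0] + B[0][1] = 8 + -4 = 4, A[1][1] + B[1][1] = -4 + -3 = -7) = -7 (attained at k = 1)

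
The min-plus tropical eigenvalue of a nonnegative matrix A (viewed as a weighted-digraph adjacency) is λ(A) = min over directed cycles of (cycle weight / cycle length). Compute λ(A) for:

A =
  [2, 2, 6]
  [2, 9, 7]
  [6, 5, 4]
λ(A) = 2

Enumerate directed cycles and compute their means (weight / length). Sample:
  cycle 0 → 0: weight = 2, length = 1, mean = 2/1 ≈ 2.000
  cycle 1 → 1: weight = 9, length = 1, mean = 9/1 ≈ 9.000
  cycle 2 → 2: weight = 4, length = 1, mean = 4/1 ≈ 4.000
  cycle 0 → 1 → 0: weight = 4, length = 2, mean = 4/2 ≈ 2.000
  cycle 0 → 2 → 0: weight = 12, length = 2, mean = 12/2 ≈ 6.000
  cycle 1 → 0 → 1: weight = 4, length = 2, mean = 4/2 ≈ 2.000
Minimum mean = 2.000, attained e.g. along the cycle 0 → 0 with weight 2 and length 1. So λ(A) = 2/1 = 2.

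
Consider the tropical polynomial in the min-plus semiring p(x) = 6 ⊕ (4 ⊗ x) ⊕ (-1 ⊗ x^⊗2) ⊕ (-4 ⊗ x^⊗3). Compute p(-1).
p(-1) = -7

A tropical monomial a ⊗ x^⊗i evaluates to a + i · x. Evaluating each term at x = -1:
  Term 0 contributes 6 + 0 · -1 = 6
  Term 1 contributes 4 + 1 · -1 = 3
  Term 2 contributes -1 + 2 · -1 = -3
  Term 3 contributes -4 + 3 · -1 = -7
p(-1) = ⊕ of these = min[6, 3, -3, -7] = -7.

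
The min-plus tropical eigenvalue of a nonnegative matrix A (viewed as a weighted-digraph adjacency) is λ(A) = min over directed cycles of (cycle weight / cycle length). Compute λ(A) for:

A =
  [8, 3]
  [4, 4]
λ(A) = 7/2

Enumerate directed cycles and compute their means (weight / length). Sample:
  cycle 0 → 0: weight = 8, length = 1, mean = 8/1 ≈ 8.000
  cycle 1 → 1: weight = 4, length = 1, mean = 4/1 ≈ 4.000
  cycle 0 → 1 → 0: weight = 7, length = 2, mean = 7/2 ≈ 3.500
  cycle 1 → 0 → 1: weight = 7, length = 2, mean = 7/2 ≈ 3.500
Minimum mean = 3.500, attained e.g. along the cycle 0 → 1 → 0 with weight 7 and length 2. So λ(A) = 7/2 = 7/2.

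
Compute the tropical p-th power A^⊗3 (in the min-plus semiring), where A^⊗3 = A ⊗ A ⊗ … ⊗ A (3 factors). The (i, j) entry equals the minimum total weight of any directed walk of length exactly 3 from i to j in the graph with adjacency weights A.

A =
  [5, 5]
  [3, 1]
A^⊗3 =
  [9, 7]
  [5, 3]

Each entry (A^⊗3)_ij equals the minimum over all length-3 walks i = v_0 → v_1 → … → v_3 = j of Σ_t A[v_t][v_{t+1}]. For example, for (i, j) = (0, 1) we minimise over 4 possible intermediate vertex sequences; the minimum is 7, attained along the walk 0 → 1 → 1 → 1.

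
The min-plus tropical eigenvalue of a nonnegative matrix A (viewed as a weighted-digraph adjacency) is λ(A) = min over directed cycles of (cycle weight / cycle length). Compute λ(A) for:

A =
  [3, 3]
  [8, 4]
λ(A) = 3

Enumerate directed cycles and compute their means (weight / length). Sample:
  cycle 0 → 0: weight = 3, length = 1, mean = 3/1 ≈ 3.000
  cycle 1 → 1: weight = 4, length = 1, mean = 4/1 ≈ 4.000
  cycle 0 → 1 → 0: weight = 11, length = 2, mean = 11/2 ≈ 5.500
  cycle 1 → 0 → 1: weight = 11, length = 2, mean = 11/2 ≈ 5.500
Minimum mean = 3.000, attained e.g. along the cycle 0 → 0 with weight 3 and length 1. So λ(A) = 3/1 = 3.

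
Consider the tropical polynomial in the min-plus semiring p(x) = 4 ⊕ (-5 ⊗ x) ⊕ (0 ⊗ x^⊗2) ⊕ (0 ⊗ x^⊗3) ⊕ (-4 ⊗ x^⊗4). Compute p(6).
p(6) = 1

A tropical monomial a ⊗ x^⊗i evaluates to a + i · x. Evaluating each term at x = 6:
  Term 0 contributes 4 + 0 · 6 = 4
  Term 1 contributes -5 + 1 · 6 = 1
  Term 2 contributes 0 + 2 · 6 = 12
  Term 3 contributes 0 + 3 · 6 = 18
  Term 4 contributes -4 + 4 · 6 = 20
p(6) = ⊕ of these = min[4, 1, 12, 18, 20] = 1.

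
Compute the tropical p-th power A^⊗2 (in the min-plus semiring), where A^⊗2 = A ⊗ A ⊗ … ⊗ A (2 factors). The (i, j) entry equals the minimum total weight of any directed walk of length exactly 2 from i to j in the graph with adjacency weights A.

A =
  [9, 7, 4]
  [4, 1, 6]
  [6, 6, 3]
A^⊗2 =
  [10, 8, 7]
  [5, 2, 7]
  [9, 7, 6]

Each entry (A^⊗2)_ij equals the minimum over all length-2 walks i = v_0 → v_1 → … → v_2 = j of Σ_t A[v_t][v_{t+1}]. For example, for (i, j) = (0, 2) we minimise over 3 possible intermediate vertex sequences; the minimum is 7, attained along the walk 0 → 2 → 2.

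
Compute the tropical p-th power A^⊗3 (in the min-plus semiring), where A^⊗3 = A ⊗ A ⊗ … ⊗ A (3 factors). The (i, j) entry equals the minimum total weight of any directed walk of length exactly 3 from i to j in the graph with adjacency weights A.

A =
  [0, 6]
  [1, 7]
A^⊗3 =
  [0, 6]
  [1, 7]

Each entry (A^⊗3)_ij equals the minimum over all length-3 walks i = v_0 → v_1 → … → v_3 = j of Σ_t A[v_t][v_{t+1}]. For example, for (i, j) = (0, 1) we minimise over 4 possible intermediate vertex sequences; the minimum is 6, attained along the walk 0 → 0 → 0 → 1.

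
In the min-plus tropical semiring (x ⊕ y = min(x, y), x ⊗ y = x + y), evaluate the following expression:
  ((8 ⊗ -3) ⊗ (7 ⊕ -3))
((8 ⊗ -3) ⊗ (7 ⊕ -3)) = 2

Expand innermost to outermost. Recall ⊕ takes the minimum of its arguments and ⊗ takes their sum. Working out the expression ((8 ⊗ -3) ⊗ (7 ⊕ -3)) gives 2.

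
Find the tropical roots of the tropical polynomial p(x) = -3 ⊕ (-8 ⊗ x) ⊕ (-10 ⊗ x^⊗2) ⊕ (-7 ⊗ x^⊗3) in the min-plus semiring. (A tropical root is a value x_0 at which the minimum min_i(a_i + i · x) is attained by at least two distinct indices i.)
Roots: {-3, 2, 5}

Each tropical root is a break point of the lower envelope of the lines y = a_i + i · x (there are 4 lines, with slopes 0, 1, ..., 3). Only the lines that attain the minimum somewhere contribute to roots; other lines are dominated. Here the surviving (envelope) indices are i = 3, i = 2, i = 1, i = 0.
Intersections between consecutive envelope lines give the roots: for adjacent envelope indices i < j the intersection is x = (a_i − a_j) / (j − i). Reading off the sorted break points: {-3, 2, 5}.
Verification: at each break x_0, at least two indices attain the minimum of min_i(a_i + i · x_0).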